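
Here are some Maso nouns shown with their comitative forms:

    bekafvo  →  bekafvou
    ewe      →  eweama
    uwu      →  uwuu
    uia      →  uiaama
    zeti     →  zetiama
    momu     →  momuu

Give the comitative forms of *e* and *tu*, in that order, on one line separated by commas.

The alternation tracks the last vowel of the stem — -u when the last vowel of the stem is a rounded vowel (*bekafvo*, *uwu*, *momu*); -ama when the last vowel of the stem is an unrounded vowel (*ewe*, *uia*, *zeti*).
Since the last vowel of *e* is /e/ (an unrounded vowel), it takes -ama, giving *eama*.
*tu* — last vowel /u/ (a rounded vowel) → -u → *tuu*.

eama, tuu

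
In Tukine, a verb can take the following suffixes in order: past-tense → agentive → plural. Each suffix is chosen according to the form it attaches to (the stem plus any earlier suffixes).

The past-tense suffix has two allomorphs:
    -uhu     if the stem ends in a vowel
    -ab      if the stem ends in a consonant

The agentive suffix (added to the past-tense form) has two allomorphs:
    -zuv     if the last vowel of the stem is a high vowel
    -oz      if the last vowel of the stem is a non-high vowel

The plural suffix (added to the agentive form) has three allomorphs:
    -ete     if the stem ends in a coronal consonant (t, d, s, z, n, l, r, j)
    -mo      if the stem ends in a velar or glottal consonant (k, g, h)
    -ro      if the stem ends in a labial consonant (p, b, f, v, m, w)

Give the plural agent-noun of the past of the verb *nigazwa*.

*nigazwa*: final sound = /a/, a vowel → -uhu → *nigazwauhu*.
Since the last vowel of the past-tense form *nigazwauhu* is /u/ (a high vowel), it takes -zuv, giving *nigazwauhuzuv*.
The final consonant of the agentive form *nigazwauhuzuv* is /v/, which is labial, so the plural suffix is -ro, giving *nigazwauhuzuvro*.

nigazwauhuzuvro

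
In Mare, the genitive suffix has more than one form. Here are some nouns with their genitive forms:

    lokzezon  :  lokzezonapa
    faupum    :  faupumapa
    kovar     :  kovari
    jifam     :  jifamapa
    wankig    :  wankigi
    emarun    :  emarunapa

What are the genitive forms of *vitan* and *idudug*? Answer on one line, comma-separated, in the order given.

vitanapa, idudugi

The alternation tracks the final consonant of the stem — -apa when the stem ends in a nasal (*lokzezon*, *faupum*, *jifam*, *emarun*); -i when the stem ends in a non-nasal consonant (*kovar*, *wankig*).
The final consonant of *vitan* is /n/, which is a nasal, so the suffix is -apa, giving *vitanapa*.
The final consonant of *idudug* is /g/, which is non-nasal, so the suffix is -i, giving *idudugi*.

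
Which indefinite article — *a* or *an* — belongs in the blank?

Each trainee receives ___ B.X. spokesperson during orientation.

The indefinite article is chosen by the initial *sound* of the following word, not its spelling.
The initialism *B.X.* is read letter by letter; the first letter, B, is pronounced /biː/, which begins with a consonant sound.
So the article is *a*: Each trainee receives a B.X. spokesperson during orientation.

a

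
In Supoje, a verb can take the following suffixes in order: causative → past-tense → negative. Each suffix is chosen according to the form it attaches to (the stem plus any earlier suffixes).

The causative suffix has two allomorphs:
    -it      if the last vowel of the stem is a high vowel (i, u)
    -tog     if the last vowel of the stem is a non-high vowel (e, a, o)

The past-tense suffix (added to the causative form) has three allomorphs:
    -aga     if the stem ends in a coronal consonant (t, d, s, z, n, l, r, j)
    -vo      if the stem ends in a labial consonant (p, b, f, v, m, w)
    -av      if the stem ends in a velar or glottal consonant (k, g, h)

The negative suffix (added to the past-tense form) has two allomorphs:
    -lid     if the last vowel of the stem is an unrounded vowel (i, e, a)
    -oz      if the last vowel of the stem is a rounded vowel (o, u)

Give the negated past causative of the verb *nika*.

nikatogavlid

The last vowel of *nika* is /a/, which is a non-high vowel, so the causative suffix is -tog, giving *nikatog*.
The final consonant of the causative form *nikatog* is /g/, which is velar/glottal, so the past-tense suffix is -av, giving *nikatogav*.
Since the last vowel of the past-tense form *nikatogav* is /a/ (an unrounded vowel), it takes -lid, giving *nikatogavlid*.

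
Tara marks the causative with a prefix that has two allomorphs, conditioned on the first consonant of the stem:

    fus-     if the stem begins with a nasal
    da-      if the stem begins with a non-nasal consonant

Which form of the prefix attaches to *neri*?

fus-

*neri*: first consonant = /n/, a nasal → fus-.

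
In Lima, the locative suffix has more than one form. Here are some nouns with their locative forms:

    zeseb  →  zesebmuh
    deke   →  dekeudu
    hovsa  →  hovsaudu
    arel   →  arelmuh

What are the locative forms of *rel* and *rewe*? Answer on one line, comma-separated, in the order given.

Looking at the final sound of each stem: -muh when the stem ends in a consonant (*zeseb*, *arel*); -udu when the stem ends in a vowel (*deke*, *hovsa*).
*rel*: final sound = /l/, a consonant → -muh → *relmuh*.
*rewe*: final sound = /e/, a vowel → -udu → *reweudu*.

relmuh, reweudu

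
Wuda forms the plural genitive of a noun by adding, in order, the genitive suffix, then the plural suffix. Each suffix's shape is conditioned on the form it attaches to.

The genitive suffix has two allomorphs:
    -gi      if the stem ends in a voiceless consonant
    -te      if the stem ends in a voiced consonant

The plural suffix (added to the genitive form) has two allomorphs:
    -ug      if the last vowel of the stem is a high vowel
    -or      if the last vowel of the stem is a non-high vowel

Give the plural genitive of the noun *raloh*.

Since the final consonant of *raloh* is /h/ (voiceless), it takes -gi, giving *ralohgi*.
Since the last vowel of the genitive form *ralohgi* is /i/ (a high vowel), it takes -ug, giving *ralohgiug*.

ralohgiug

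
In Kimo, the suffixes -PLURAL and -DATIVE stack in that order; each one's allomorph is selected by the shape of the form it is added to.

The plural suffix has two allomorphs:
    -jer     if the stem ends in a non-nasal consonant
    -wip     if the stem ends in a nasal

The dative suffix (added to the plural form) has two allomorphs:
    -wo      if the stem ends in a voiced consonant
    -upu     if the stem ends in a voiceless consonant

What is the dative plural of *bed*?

*bed*: final consonant = /d/, non-nasal → -jer → *bedjer*.
The plural form *bedjer* — final consonant /r/ (voiced) → -wo → *bedjerwo*.

bedjerwo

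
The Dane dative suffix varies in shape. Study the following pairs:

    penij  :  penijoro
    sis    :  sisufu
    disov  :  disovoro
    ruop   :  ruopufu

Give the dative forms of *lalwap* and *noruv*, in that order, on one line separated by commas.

lalwapufu, noruvoro

Looking at the final consonant of each stem: -ufu when the stem ends in a voiceless consonant (*sis*, *ruop*); -oro when the stem ends in a voiced consonant (*penij*, *disov*).
*lalwap* — final consonant /p/ (voiceless) → -ufu → *lalwapufu*.
*noruv*: final consonant = /v/, voiced → -oro → *noruvoro*.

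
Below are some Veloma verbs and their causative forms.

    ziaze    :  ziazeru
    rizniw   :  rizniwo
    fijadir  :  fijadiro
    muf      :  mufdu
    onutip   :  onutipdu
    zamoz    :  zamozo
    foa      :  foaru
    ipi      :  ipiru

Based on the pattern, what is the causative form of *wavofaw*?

Looking at the final sound of each stem: -du when the stem ends in a voiceless consonant (*muf*, *onutip*); -o when the stem ends in a voiced consonant (*rizniw*, *fijadir*, *zamoz*); -ru when the stem ends in a vowel (*ziaze*, *foa*, *ipi*).
Since the final sound of *wavofaw* is /w/ (a voiced consonant), it takes -o, giving *wavofawo*.

wavofawo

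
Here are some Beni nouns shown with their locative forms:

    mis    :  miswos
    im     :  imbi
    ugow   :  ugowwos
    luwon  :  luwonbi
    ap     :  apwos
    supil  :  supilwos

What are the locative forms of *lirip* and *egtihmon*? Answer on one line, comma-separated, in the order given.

liripwos, egtihmonbi

The alternation tracks the final consonant of the stem — -bi when the stem ends in a nasal (*im*, *luwon*); -wos when the stem ends in a non-nasal consonant (*mis*, *ugow*, *ap*, *supil*).
*lirip* — final consonant /p/ (non-nasal) → -wos → *liripwos*.
*egtihmon*: final consonant = /n/, a nasal → -bi → *egtihmonbi*.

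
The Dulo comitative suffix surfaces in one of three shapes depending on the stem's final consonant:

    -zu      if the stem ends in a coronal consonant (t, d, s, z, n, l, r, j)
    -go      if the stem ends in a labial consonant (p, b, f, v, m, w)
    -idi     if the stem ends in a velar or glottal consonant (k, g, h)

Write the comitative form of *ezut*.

ezutzu

The final consonant of *ezut* is /t/, which is coronal, so the suffix is -zu, giving *ezutzu*.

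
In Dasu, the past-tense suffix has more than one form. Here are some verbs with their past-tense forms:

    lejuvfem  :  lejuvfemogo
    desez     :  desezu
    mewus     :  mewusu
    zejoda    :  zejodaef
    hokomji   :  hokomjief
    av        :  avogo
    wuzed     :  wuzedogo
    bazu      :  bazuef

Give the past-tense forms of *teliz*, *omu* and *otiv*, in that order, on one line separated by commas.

Looking at the final sound of each stem: -u when the stem ends in a sibilant (*desez*, *mewus*); -ogo when the stem ends in a non-sibilant consonant (*lejuvfem*, *av*, *wuzed*); -ef when the stem ends in a vowel (*zejoda*, *hokomji*, *bazu*).
Since the final sound of *teliz* is /z/ (a sibilant), it takes -u, giving *telizu*.
*omu* — final sound /u/ (a vowel) → -ef → *omuef*.
*otiv* — final sound /v/ (a non-sibilant consonant) → -ogo → *otivogo*.

telizu, omuef, otivogo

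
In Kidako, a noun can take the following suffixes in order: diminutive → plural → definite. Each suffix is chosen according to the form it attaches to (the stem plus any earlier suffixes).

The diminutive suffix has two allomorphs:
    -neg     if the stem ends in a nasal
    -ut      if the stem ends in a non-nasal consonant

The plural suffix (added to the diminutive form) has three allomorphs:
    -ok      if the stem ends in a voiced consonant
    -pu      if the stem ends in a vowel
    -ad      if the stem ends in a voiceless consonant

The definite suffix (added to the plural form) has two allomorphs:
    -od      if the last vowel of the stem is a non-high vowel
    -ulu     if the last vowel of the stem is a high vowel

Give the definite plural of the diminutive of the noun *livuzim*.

livuzimnegokod

*livuzim* — final consonant /m/ (a nasal) → -neg → *livuzimneg*.
Since the final sound of the diminutive form *livuzimneg* is /g/ (a voiced consonant), it takes -ok, giving *livuzimnegok*.
The last vowel of the plural form *livuzimnegok* is /o/, which is a non-high vowel, so the definite suffix is -od, giving *livuzimnegokod*.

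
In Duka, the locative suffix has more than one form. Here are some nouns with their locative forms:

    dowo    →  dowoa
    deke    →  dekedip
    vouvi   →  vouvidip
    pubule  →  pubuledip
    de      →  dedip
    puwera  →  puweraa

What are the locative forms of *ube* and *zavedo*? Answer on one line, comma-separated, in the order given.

The alternation tracks the last vowel of the stem — -dip when the last vowel of the stem is a front vowel (*deke*, *vouvi*, *pubule*, *de*); -a when the last vowel of the stem is a back vowel (*dowo*, *puwera*).
The last vowel of *ube* is /e/, which is a front vowel, so the suffix is -dip, giving *ubedip*.
Since the last vowel of *zavedo* is /o/ (a back vowel), it takes -a, giving *zavedoa*.

ubedip, zavedoa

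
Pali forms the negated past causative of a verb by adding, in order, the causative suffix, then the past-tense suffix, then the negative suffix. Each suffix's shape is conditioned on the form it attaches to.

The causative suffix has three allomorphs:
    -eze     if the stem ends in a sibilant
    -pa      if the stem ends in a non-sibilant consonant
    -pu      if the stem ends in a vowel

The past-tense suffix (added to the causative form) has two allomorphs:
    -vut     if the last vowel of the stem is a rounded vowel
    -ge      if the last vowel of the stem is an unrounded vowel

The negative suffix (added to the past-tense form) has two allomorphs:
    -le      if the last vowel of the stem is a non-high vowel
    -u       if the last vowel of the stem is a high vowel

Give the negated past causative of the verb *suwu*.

The final sound of *suwu* is /u/, which is a vowel, so the causative suffix is -pu, giving *suwupu*.
The causative form *suwupu*: last vowel = /u/, a rounded vowel → -vut → *suwupuvut*.
The last vowel of the past-tense form *suwupuvut* is /u/, which is a high vowel, so the negative suffix is -u, giving *suwupuvutu*.

suwupuvutu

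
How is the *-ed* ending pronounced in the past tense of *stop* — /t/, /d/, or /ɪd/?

/t/

The stem *stop* ends in a voiceless consonant other than /t/.
The -ed suffix is realized as /ɪd/ after /t, d/; as /t/ after other voiceless consonants; and as /d/ after other voiced sounds.
So -ed on *stop* is pronounced /t/.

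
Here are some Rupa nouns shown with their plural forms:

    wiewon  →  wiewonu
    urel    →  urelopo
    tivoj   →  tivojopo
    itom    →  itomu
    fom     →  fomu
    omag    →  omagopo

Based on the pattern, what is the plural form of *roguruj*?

rogurujopo

The alternation tracks the final consonant of the stem — -u when the stem ends in a nasal (*wiewon*, *itom*, *fom*); -opo when the stem ends in a non-nasal consonant (*urel*, *tivoj*, *omag*).
Since the final consonant of *roguruj* is /j/ (non-nasal), it takes -opo, giving *rogurujopo*.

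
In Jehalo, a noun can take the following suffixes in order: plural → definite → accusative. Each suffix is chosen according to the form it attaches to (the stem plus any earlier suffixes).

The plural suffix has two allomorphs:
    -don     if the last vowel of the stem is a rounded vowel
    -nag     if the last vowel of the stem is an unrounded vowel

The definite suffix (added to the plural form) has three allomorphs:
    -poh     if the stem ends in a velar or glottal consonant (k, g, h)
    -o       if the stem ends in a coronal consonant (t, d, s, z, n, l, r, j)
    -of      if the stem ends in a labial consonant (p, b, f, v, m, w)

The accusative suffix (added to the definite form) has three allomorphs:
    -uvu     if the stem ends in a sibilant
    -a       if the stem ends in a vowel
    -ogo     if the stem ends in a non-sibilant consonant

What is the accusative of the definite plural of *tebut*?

tebutdonoa

*tebut* — last vowel /u/ (a rounded vowel) → -don → *tebutdon*.
The final consonant of the plural form *tebutdon* is /n/, which is coronal, so the definite suffix is -o, giving *tebutdono*.
The final sound of the definite form *tebutdono* is /o/, which is a vowel, so the accusative suffix is -a, giving *tebutdonoa*.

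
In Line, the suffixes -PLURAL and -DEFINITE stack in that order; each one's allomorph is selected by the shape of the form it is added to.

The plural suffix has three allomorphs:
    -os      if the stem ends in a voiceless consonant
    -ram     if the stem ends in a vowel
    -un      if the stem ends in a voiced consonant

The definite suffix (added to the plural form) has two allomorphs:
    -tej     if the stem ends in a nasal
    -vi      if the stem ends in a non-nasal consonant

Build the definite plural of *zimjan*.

*zimjan* — final sound /n/ (a voiced consonant) → -un → *zimjanun*.
The final consonant of the plural form *zimjanun* is /n/, which is a nasal, so the definite suffix is -tej, giving *zimjanuntej*.

zimjanuntej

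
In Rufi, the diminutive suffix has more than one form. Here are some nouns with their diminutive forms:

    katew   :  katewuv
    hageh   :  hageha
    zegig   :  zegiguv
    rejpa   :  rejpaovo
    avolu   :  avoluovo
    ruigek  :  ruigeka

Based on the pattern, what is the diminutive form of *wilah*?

wilaha

The suffix is conditioned by the final sound: -a when the stem ends in a voiceless consonant (*hageh*, *ruigek*); -uv when the stem ends in a voiced consonant (*katew*, *zegig*); -ovo when the stem ends in a vowel (*rejpa*, *avolu*).
*wilah* — final sound /h/ (a voiceless consonant) → -a → *wilaha*.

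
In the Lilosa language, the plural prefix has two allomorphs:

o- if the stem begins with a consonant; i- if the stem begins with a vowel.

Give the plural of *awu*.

*awu* — first sound /a/ (a vowel) → i- → *iawu*.

iawu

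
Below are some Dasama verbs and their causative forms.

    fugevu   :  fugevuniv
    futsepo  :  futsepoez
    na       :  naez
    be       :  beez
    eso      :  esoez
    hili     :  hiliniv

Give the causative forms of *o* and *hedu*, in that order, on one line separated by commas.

Looking at the last vowel of each stem: -niv when the last vowel of the stem is a high vowel (*fugevu*, *hili*); -ez when the last vowel of the stem is a non-high vowel (*futsepo*, *na*, *be*, *eso*).
The last vowel of *o* is /o/, which is a non-high vowel, so the suffix is -ez, giving *oez*.
*hedu* — last vowel /u/ (a high vowel) → -niv → *heduniv*.

oez, heduniv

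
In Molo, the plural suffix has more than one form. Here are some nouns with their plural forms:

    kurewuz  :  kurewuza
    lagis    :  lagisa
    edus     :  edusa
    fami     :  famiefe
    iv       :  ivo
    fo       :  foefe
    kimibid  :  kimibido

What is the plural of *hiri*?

hiriefe

The suffix is conditioned by the final sound: -a when the stem ends in a sibilant (*kurewuz*, *lagis*, *edus*); -o when the stem ends in a non-sibilant consonant (*iv*, *kimibid*); -efe when the stem ends in a vowel (*fami*, *fo*).
The final sound of *hiri* is /i/, which is a vowel, so the suffix is -efe, giving *hiriefe*.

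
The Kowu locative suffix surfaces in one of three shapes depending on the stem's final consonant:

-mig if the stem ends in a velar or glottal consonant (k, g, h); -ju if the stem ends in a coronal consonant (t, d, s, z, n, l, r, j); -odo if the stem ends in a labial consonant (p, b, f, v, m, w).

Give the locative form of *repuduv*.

The final consonant of *repuduv* is /v/, which is labial, so the suffix is -odo, giving *repuduvodo*.

repuduvodo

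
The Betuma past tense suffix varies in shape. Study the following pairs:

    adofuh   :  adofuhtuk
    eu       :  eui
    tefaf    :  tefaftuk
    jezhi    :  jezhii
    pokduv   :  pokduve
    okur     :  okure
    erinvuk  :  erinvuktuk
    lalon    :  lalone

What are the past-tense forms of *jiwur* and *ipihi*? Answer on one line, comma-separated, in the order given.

The suffix is conditioned by the final sound: -tuk when the stem ends in a voiceless consonant (*adofuh*, *tefaf*, *erinvuk*); -e when the stem ends in a voiced consonant (*pokduv*, *okur*, *lalon*); -i when the stem ends in a vowel (*eu*, *jezhi*).
Since the final sound of *jiwur* is /r/ (a voiced consonant), it takes -e, giving *jiwure*.
*ipihi* — final sound /i/ (a vowel) → -i → *ipihii*.

jiwure, ipihii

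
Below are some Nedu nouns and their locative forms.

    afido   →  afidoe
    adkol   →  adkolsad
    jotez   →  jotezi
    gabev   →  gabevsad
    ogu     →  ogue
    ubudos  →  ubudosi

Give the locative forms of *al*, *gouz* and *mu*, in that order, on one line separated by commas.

alsad, gouzi, mue

The alternation tracks the final sound of the stem — -i when the stem ends in a sibilant (*jotez*, *ubudos*); -sad when the stem ends in a non-sibilant consonant (*adkol*, *gabev*); -e when the stem ends in a vowel (*afido*, *ogu*).
Since the final sound of *al* is /l/ (a non-sibilant consonant), it takes -sad, giving *alsad*.
*gouz* — final sound /z/ (a sibilant) → -i → *gouzi*.
The final sound of *mu* is /u/, which is a vowel, so the suffix is -e, giving *mue*.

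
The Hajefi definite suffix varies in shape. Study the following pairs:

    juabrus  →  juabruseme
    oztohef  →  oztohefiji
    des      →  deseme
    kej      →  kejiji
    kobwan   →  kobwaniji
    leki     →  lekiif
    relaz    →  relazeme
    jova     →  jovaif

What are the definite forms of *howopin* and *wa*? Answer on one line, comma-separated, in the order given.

The alternation tracks the final sound of the stem — -eme when the stem ends in a sibilant (*juabrus*, *des*, *relaz*); -iji when the stem ends in a non-sibilant consonant (*oztohef*, *kej*, *kobwan*); -if when the stem ends in a vowel (*leki*, *jova*).
Since the final sound of *howopin* is /n/ (a non-sibilant consonant), it takes -iji, giving *howopiniji*.
Since the final sound of *wa* is /a/ (a vowel), it takes -if, giving *waif*.

howopiniji, waif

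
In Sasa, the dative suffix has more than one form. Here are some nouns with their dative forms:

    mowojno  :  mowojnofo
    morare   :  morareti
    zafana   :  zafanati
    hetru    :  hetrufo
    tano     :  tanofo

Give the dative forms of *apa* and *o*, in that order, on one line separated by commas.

The alternation tracks the last vowel of the stem — -fo when the last vowel of the stem is a rounded vowel (*mowojno*, *hetru*, *tano*); -ti when the last vowel of the stem is an unrounded vowel (*morare*, *zafana*).
*apa*: last vowel = /a/, an unrounded vowel → -ti → *apati*.
*o* — last vowel /o/ (a rounded vowel) → -fo → *ofo*.

apati, ofo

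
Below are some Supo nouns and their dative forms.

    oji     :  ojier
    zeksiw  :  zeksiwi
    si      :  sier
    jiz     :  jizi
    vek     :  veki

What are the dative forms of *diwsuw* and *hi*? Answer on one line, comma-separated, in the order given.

diwsuwi, hier

The pattern is consonant vs. vowel: -i when the stem ends in a consonant (*zeksiw*, *jiz*, *vek*); -er when the stem ends in a vowel (*oji*, *si*).
Since the final sound of *diwsuw* is /w/ (a consonant), it takes -i, giving *diwsuwi*.
The final sound of *hi* is /i/, which is a vowel, so the suffix is -er, giving *hier*.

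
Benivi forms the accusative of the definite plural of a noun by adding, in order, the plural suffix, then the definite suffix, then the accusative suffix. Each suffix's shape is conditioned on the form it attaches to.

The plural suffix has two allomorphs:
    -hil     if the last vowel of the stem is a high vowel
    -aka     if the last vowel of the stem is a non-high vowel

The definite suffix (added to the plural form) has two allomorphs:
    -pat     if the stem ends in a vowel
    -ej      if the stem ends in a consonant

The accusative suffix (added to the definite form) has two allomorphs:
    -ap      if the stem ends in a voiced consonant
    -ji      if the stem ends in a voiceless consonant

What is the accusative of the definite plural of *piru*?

*piru* — last vowel /u/ (a high vowel) → -hil → *piruhil*.
The plural form *piruhil*: final sound = /l/, a consonant → -ej → *piruhilej*.
The definite form *piruhilej*: final consonant = /j/, voiced → -ap → *piruhilejap*.

piruhilejap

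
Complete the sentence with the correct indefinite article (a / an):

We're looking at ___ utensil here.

a

The indefinite article is chosen by the initial *sound* of the following word, not its spelling.
*utensil* begins with the sound /juː/ (u pronounced /juː/) — a consonant sound.
So the article is *a*: We're looking at a utensil here.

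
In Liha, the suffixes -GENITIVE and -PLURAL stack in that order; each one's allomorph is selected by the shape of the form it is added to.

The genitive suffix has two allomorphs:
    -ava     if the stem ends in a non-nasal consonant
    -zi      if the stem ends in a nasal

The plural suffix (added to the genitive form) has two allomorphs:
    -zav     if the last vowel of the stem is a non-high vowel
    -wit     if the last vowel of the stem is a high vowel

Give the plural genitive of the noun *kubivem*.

*kubivem* — final consonant /m/ (a nasal) → -zi → *kubivemzi*.
The genitive form *kubivemzi*: last vowel = /i/, a high vowel → -wit → *kubivemziwit*.

kubivemziwit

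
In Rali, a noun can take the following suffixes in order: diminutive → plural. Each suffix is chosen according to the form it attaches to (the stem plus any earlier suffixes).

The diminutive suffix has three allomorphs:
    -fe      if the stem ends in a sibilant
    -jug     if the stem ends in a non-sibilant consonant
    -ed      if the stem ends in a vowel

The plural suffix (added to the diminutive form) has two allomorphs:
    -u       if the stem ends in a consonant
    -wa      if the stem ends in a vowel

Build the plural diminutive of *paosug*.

paosugjugu

*paosug* — final sound /g/ (a non-sibilant consonant) → -jug → *paosugjug*.
The final sound of the diminutive form *paosugjug* is /g/, which is a consonant, so the plural suffix is -u, giving *paosugjugu*.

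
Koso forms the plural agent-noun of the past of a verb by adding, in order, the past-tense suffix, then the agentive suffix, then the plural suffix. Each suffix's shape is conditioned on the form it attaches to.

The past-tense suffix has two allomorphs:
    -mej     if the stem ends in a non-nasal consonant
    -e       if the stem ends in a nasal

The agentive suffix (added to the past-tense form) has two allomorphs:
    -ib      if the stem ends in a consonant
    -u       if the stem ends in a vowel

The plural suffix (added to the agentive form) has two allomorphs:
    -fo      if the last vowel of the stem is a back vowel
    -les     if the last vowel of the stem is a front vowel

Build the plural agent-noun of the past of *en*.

The final consonant of *en* is /n/, which is a nasal, so the past-tense suffix is -e, giving *ene*.
The past-tense form *ene*: final sound = /e/, a vowel → -u → *eneu*.
Since the last vowel of the agentive form *eneu* is /u/ (a back vowel), it takes -fo, giving *eneufo*.

eneufo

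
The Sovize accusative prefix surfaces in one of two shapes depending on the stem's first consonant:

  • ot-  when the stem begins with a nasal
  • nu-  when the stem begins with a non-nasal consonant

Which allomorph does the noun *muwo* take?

The first consonant of *muwo* is /m/, which is a nasal, so the prefix is ot-.

ot-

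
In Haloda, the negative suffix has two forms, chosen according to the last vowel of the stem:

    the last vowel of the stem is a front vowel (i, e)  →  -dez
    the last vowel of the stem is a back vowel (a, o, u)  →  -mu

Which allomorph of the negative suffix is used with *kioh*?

-mu

*kioh* — last vowel /o/ (a back vowel) → -mu.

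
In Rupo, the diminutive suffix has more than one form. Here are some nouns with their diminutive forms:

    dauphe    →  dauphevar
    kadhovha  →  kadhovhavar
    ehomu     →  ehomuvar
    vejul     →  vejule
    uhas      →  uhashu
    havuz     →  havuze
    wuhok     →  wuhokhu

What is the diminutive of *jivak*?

jivakhu

The pattern is voicing of the final sound: -hu when the stem ends in a voiceless consonant (*uhas*, *wuhok*); -e when the stem ends in a voiced consonant (*vejul*, *havuz*); -var when the stem ends in a vowel (*dauphe*, *kadhovha*, *ehomu*).
The final sound of *jivak* is /k/, which is a voiceless consonant, so the suffix is -hu, giving *jivakhu*.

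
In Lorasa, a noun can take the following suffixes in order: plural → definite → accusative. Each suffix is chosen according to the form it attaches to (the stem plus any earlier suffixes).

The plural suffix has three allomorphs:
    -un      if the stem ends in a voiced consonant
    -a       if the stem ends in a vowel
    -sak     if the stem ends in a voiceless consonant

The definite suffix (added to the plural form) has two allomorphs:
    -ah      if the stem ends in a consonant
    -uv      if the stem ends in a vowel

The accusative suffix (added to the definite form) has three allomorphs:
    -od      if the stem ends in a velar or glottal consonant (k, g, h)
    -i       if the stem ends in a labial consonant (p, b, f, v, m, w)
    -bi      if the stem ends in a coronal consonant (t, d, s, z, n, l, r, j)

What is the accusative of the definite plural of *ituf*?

Since the final sound of *ituf* is /f/ (a voiceless consonant), it takes -sak, giving *itufsak*.
The final sound of the plural form *itufsak* is /k/, which is a consonant, so the definite suffix is -ah, giving *itufsakah*.
The definite form *itufsakah* — final consonant /h/ (velar/glottal) → -od → *itufsakahod*.

itufsakahod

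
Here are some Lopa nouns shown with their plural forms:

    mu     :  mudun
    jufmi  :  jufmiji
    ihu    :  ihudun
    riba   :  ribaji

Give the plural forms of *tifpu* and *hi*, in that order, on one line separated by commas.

The suffix is conditioned by the last vowel: -dun when the last vowel of the stem is a rounded vowel (*mu*, *ihu*); -ji when the last vowel of the stem is an unrounded vowel (*jufmi*, *riba*).
*tifpu*: last vowel = /u/, a rounded vowel → -dun → *tifpudun*.
The last vowel of *hi* is /i/, which is an unrounded vowel, so the suffix is -ji, giving *hiji*.

tifpudun, hiji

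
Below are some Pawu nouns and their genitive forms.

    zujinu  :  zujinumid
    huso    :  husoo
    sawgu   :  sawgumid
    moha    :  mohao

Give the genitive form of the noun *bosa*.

bosao

The alternation tracks the last vowel of the stem — -mid when the last vowel of the stem is a high vowel (*zujinu*, *sawgu*); -o when the last vowel of the stem is a non-high vowel (*huso*, *moha*).
*bosa*: last vowel = /a/, a non-high vowel → -o → *bosao*.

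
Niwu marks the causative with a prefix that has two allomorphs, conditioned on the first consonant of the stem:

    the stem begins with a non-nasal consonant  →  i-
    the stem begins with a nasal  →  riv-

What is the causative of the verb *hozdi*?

*hozdi*: first consonant = /h/, non-nasal → i- → *ihozdi*.

ihozdi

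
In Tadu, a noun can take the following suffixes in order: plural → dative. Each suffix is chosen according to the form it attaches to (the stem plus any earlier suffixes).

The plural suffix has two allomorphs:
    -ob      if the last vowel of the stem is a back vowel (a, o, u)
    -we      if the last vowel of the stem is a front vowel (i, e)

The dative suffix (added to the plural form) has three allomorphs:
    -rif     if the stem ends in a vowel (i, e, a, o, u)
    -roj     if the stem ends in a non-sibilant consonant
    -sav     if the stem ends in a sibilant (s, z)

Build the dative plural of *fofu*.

*fofu*: last vowel = /u/, a back vowel → -ob → *fofuob*.
The final sound of the plural form *fofuob* is /b/, which is a non-sibilant consonant, so the dative suffix is -roj, giving *fofuobroj*.

fofuobroj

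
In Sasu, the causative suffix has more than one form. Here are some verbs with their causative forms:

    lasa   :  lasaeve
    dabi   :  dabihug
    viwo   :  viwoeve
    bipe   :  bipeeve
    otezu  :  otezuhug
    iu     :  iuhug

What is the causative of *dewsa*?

The suffix is conditioned by the last vowel: -hug when the last vowel of the stem is a high vowel (*dabi*, *otezu*, *iu*); -eve when the last vowel of the stem is a non-high vowel (*lasa*, *viwo*, *bipe*).
*dewsa* — last vowel /a/ (a non-high vowel) → -eve → *dewsaeve*.

dewsaeve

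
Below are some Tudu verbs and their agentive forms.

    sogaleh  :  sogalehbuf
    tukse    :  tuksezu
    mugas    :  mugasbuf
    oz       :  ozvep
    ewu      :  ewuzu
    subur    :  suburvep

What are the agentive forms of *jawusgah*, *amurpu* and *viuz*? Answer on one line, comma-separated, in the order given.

The alternation tracks the final sound of the stem — -buf when the stem ends in a voiceless consonant (*sogaleh*, *mugas*); -vep when the stem ends in a voiced consonant (*oz*, *subur*); -zu when the stem ends in a vowel (*tukse*, *ewu*).
*jawusgah* — final sound /h/ (a voiceless consonant) → -buf → *jawusgahbuf*.
*amurpu* — final sound /u/ (a vowel) → -zu → *amurpuzu*.
*viuz* — final sound /z/ (a voiced consonant) → -vep → *viuzvep*.

jawusgahbuf, amurpuzu, viuzvep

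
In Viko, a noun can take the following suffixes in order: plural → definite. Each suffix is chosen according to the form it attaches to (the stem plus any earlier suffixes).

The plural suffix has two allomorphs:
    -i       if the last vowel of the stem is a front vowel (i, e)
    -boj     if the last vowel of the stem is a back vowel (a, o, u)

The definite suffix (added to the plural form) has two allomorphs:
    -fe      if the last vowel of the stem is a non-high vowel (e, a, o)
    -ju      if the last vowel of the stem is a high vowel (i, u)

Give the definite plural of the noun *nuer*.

*nuer* — last vowel /e/ (a front vowel) → -i → *nueri*.
Since the last vowel of the plural form *nueri* is /i/ (a high vowel), it takes -ju, giving *nueriju*.

nueriju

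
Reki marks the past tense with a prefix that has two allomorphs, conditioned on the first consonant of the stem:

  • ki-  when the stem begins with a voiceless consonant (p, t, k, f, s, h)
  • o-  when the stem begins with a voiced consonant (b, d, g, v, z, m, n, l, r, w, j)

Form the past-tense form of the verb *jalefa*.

The first consonant of *jalefa* is /j/, which is voiced, so the prefix is o-, giving *ojalefa*.

ojalefa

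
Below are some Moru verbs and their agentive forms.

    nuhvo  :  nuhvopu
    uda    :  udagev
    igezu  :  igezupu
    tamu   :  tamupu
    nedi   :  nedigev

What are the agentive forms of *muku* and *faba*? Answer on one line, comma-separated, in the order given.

mukupu, fabagev

The suffix is conditioned by the last vowel: -pu when the last vowel of the stem is a rounded vowel (*nuhvo*, *igezu*, *tamu*); -gev when the last vowel of the stem is an unrounded vowel (*uda*, *nedi*).
The last vowel of *muku* is /u/, which is a rounded vowel, so the suffix is -pu, giving *mukupu*.
The last vowel of *faba* is /a/, which is an unrounded vowel, so the suffix is -gev, giving *fabagev*.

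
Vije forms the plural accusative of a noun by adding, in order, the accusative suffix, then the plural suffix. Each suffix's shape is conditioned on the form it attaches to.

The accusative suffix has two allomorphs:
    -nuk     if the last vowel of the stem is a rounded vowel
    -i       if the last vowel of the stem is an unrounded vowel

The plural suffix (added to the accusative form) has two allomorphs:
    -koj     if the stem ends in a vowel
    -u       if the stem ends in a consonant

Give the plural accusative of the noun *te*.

Since the last vowel of *te* is /e/ (an unrounded vowel), it takes -i, giving *tei*.
The accusative form *tei*: final sound = /i/, a vowel → -koj → *teikoj*.

teikoj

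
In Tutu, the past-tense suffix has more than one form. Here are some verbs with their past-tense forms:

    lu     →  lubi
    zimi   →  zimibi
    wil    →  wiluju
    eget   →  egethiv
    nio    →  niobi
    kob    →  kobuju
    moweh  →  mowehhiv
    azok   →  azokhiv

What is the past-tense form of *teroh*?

terohhiv

The suffix is conditioned by the final sound: -hiv when the stem ends in a voiceless consonant (*eget*, *moweh*, *azok*); -uju when the stem ends in a voiced consonant (*wil*, *kob*); -bi when the stem ends in a vowel (*lu*, *zimi*, *nio*).
*teroh*: final sound = /h/, a voiceless consonant → -hiv → *terohhiv*.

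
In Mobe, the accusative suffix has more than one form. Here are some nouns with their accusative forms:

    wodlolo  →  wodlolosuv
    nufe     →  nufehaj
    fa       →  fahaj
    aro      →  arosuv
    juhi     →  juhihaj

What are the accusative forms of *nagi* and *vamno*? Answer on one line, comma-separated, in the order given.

Looking at the last vowel of each stem: -suv when the last vowel of the stem is a rounded vowel (*wodlolo*, *aro*); -haj when the last vowel of the stem is an unrounded vowel (*nufe*, *fa*, *juhi*).
The last vowel of *nagi* is /i/, which is an unrounded vowel, so the suffix is -haj, giving *nagihaj*.
The last vowel of *vamno* is /o/, which is a rounded vowel, so the suffix is -suv, giving *vamnosuv*.

nagihaj, vamnosuv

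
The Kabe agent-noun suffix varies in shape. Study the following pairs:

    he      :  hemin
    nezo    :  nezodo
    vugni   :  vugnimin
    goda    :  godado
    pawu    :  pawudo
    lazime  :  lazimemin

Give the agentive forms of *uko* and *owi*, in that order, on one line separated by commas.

ukodo, owimin

Looking at the last vowel of each stem: -min when the last vowel of the stem is a front vowel (*he*, *vugni*, *lazime*); -do when the last vowel of the stem is a back vowel (*nezo*, *goda*, *pawu*).
*uko*: last vowel = /o/, a back vowel → -do → *ukodo*.
The last vowel of *owi* is /i/, which is a front vowel, so the suffix is -min, giving *owimin*.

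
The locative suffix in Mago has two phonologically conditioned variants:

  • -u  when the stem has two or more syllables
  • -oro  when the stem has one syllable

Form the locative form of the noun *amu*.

*amu* has 2 syllables, so the suffix is -u, giving *amuu*.

amuu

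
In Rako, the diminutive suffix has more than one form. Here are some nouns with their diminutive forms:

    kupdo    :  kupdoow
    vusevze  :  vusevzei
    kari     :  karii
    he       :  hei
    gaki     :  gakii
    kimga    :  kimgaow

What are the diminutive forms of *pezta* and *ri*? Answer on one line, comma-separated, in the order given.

peztaow, rii

The alternation tracks the last vowel of the stem — -i when the last vowel of the stem is a front vowel (*vusevze*, *kari*, *he*, *gaki*); -ow when the last vowel of the stem is a back vowel (*kupdo*, *kimga*).
The last vowel of *pezta* is /a/, which is a back vowel, so the suffix is -ow, giving *peztaow*.
The last vowel of *ri* is /i/, which is a front vowel, so the suffix is -i, giving *rii*.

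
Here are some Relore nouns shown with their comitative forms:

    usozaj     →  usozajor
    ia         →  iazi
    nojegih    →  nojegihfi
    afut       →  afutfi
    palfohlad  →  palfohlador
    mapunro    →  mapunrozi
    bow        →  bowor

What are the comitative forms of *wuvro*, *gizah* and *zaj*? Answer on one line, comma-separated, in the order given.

wuvrozi, gizahfi, zajor

Looking at the final sound of each stem: -fi when the stem ends in a voiceless consonant (*nojegih*, *afut*); -or when the stem ends in a voiced consonant (*usozaj*, *palfohlad*, *bow*); -zi when the stem ends in a vowel (*ia*, *mapunro*).
*wuvro* — final sound /o/ (a vowel) → -zi → *wuvrozi*.
*gizah*: final sound = /h/, a voiceless consonant → -fi → *gizahfi*.
Since the final sound of *zaj* is /j/ (a voiced consonant), it takes -or, giving *zajor*.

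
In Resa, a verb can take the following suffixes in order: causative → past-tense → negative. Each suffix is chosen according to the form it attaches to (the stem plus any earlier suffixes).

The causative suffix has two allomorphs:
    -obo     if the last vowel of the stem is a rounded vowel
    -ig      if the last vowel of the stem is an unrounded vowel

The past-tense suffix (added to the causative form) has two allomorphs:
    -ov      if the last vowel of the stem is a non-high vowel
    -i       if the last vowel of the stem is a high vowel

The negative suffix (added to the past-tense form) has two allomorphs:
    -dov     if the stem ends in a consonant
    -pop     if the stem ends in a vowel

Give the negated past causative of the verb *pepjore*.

pepjoreigipop

*pepjore* — last vowel /e/ (an unrounded vowel) → -ig → *pepjoreig*.
The causative form *pepjoreig* — last vowel /i/ (a high vowel) → -i → *pepjoreigi*.
The past-tense form *pepjoreigi*: final sound = /i/, a vowel → -pop → *pepjoreigipop*.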